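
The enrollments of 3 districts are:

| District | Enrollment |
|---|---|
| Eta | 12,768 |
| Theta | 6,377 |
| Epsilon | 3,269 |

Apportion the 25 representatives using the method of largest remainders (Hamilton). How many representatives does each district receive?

Standard divisor: 22414 ÷ 25 ≈ 896.56.
Standard quotas: Eta 14.2411, Theta 7.1127, Epsilon 3.6462.
Lower quotas: Eta 14, Theta 7, Epsilon 3 (sum 24, leaving 1 seat).
Remainders in descending order: Epsilon 0.6462, Eta 0.2411, Theta 0.1127.
The surplus seat goes to Epsilon.

Eta: 14, Theta: 7, Epsilon: 4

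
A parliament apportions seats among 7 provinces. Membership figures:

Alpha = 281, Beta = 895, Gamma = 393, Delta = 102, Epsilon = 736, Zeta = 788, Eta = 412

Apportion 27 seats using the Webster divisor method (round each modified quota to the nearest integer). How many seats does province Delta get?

1

Standard divisor 3607/27 ≈ 133.593; standard quotas: Alpha 2.103, Beta 6.699, Gamma 2.942, Delta 0.764, Epsilon 5.509, Zeta 5.899, Eta 3.084.
Rounding to the nearest integer gives 2, 7, 3, 1, 6, 6, 3 = 28 seats, so the divisor must be adjusted.
With modified divisor 136: modified quotas Alpha 2.066, Beta 6.581, Gamma 2.890, Delta 0.750, Epsilon 5.412, Zeta 5.794, Eta 3.029.
Rounding to the nearest integer: Alpha 2, Beta 7, Gamma 3, Delta 1, Epsilon 5, Zeta 6, Eta 3 (total 27).
Delta receives 1.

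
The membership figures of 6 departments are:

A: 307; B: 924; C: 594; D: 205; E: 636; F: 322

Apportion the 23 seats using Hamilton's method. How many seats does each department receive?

Standard divisor: 2988 ÷ 23 ≈ 129.913.
Standard quotas: A 2.363, B 7.112, C 4.572, D 1.578, E 4.896, F 2.479.
Lower quotas: A 2, B 7, C 4, D 1, E 4, F 2 (sum 20, leaving 3 seats).
Remainders in descending order: E 0.896, D 0.578, C 0.572, F 0.479, A 0.363, B 0.112.
Largest remainders: E, D, C receive the extra seats.

A=2, B=7, C=5, D=2, E=5, F=2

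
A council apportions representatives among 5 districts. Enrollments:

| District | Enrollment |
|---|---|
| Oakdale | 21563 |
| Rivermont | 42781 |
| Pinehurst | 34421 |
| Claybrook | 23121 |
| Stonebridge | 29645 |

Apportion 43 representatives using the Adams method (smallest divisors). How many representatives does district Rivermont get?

Standard divisor 151531/43 ≈ 3523.977; standard quotas: Oakdale 6.119, Rivermont 12.140, Pinehurst 9.768, Claybrook 6.561, Stonebridge 8.412.
Rounding up gives 7, 13, 10, 7, 9 = 46 seats, so the divisor must be adjusted.
With modified divisor 3800: modified quotas Oakdale 5.674, Rivermont 11.258, Pinehurst 9.058, Claybrook 6.084, Stonebridge 7.801.
Rounding up: Oakdale 6, Rivermont 12, Pinehurst 10, Claybrook 7, Stonebridge 8 (total 43).
Rivermont receives 12.

12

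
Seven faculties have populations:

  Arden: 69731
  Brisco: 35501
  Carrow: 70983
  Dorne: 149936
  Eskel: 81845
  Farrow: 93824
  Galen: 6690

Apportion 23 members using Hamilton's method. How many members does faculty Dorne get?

The standard divisor is 508510/23 ≈ 22109.13.
Standard quotas: Arden 3.1539, Brisco 1.6057, Carrow 3.2106, Dorne 6.7816, Eskel 3.7019, Farrow 4.2437, Galen 0.3026.
Lower quotas: Arden 3, Brisco 1, Carrow 3, Dorne 6, Eskel 3, Farrow 4, Galen 0 (sum 20, leaving 3 seats).
Remainders in descending order: Dorne 0.7816, Eskel 0.7019, Brisco 0.6057, Galen 0.3026, Farrow 0.2437, Carrow 0.2106, Arden 0.1539.
The surplus seats go to Dorne, Eskel, Brisco.
Dorne receives 7.

7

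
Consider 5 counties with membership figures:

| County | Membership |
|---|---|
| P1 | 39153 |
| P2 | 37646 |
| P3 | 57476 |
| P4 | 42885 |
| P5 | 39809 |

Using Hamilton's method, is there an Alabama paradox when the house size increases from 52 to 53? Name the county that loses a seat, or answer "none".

none

At 52 seats: P1 9, P2 9, P3 14, P4 10, P5 10.
At 53 seats: P1 10, P2 9, P3 14, P4 10, P5 10.
No county's allocation decreased.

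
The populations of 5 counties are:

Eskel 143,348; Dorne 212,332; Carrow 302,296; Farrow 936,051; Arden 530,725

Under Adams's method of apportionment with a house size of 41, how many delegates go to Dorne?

Standard divisor 2124752/41 ≈ 51823.22; standard quotas: Eskel 2.766, Dorne 4.097, Carrow 5.833, Farrow 18.062, Arden 10.241.
Rounding up gives 3, 5, 6, 19, 11 = 44 seats, so the divisor must be adjusted.
With modified divisor 54100: modified quotas Eskel 2.650, Dorne 3.925, Carrow 5.588, Farrow 17.302, Arden 9.810.
Rounding up: Eskel 3, Dorne 4, Carrow 6, Farrow 18, Arden 10 (total 41).
Dorne receives 4.

4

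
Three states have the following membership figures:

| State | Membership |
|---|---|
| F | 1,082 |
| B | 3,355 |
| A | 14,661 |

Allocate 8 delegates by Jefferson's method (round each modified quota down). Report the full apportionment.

Standard divisor 19098/8 ≈ 2387.25; standard quotas: F 0.453, B 1.405, A 6.141.
Rounding down gives 0, 1, 6 = 7 seats, so the divisor must be adjusted.
With modified divisor 2000: modified quotas F 0.541, B 1.677, A 7.330.
Rounding down: F 0, B 1, A 7 (total 8).

F 0, B 1, A 7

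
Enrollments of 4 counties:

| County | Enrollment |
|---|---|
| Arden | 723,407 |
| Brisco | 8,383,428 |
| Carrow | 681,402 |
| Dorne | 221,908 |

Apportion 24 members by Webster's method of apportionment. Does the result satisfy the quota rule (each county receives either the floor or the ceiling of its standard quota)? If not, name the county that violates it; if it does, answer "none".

Brisco

Standard quotas: Arden 1.734, Brisco 20.100, Carrow 1.634, Dorne 0.532.
Webster allocation: Arden 2, Brisco 19, Carrow 2, Dorne 1.
Brisco has quota 20.100 (lower 20, upper 21) but receives 19 — outside the quota interval.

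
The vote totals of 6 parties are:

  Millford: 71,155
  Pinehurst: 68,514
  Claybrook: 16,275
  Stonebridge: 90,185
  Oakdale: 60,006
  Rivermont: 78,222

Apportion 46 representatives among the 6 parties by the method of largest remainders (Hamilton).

Total 384357; standard divisor 384357/46 ≈ 8355.587.
Standard quotas: Millford 8.5159, Pinehurst 8.1998, Claybrook 1.9478, Stonebridge 10.7934, Oakdale 7.1815, Rivermont 9.3616.
Lower quotas: Millford 8, Pinehurst 8, Claybrook 1, Stonebridge 10, Oakdale 7, Rivermont 9 (sum 43, leaving 3 seats).
Remainders in descending order: Claybrook 0.9478, Stonebridge 0.7934, Millford 0.5159, Rivermont 0.3616, Pinehurst 0.1998, Oakdale 0.1815.
Largest remainders: Claybrook, Stonebridge, Millford receive the extra seats.

Millford=9, Pinehurst=8, Claybrook=2, Stonebridge=11, Oakdale=7, Rivermont=9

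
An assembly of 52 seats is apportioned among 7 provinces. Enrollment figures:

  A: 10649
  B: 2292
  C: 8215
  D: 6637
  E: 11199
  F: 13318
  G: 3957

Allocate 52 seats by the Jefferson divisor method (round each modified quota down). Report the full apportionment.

Standard divisor 56267/52 ≈ 1082.058; standard quotas: A 9.841, B 2.118, C 7.592, D 6.134, E 10.350, F 12.308, G 3.657.
Rounding down gives 9, 2, 7, 6, 10, 12, 3 = 49 seats, so the divisor must be adjusted.
With modified divisor 1020: modified quotas A 10.440, B 2.247, C 8.054, D 6.507, E 10.979, F 13.057, G 3.879.
Rounding down: A 10, B 2, C 8, D 6, E 10, F 13, G 3 (total 52).

A: 10, B: 2, C: 8, D: 6, E: 10, F: 13, G: 3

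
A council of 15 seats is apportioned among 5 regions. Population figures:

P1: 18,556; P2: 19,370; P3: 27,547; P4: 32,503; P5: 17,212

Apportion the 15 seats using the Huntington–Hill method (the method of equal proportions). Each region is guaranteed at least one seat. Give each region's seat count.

With divisor 7742: modified quotas P1 2.397, P2 2.502, P3 3.558, P4 4.198, P5 2.223.
Geometric-mean thresholds: P1 √(2·3)=2.449, P2 √(2·3)=2.449, P3 √(3·4)=3.464, P4 √(4·5)=4.472, P5 √(2·3)=2.449.
Each quota rounded against its threshold gives P1 2, P2 3, P3 4, P4 4, P5 2 (total 15).

P1 2, P2 3, P3 4, P4 4, P5 2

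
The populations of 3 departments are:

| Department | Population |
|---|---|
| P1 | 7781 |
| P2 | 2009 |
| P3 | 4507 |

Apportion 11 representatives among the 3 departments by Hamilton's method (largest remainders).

The standard divisor is 14297/11 ≈ 1299.727.
Standard quotas: P1 5.9866, P2 1.5457, P3 3.4677.
Lower quotas: P1 5, P2 1, P3 3 (sum 9, leaving 2 seats).
Remainders in descending order: P1 0.9866, P2 0.5457, P3 0.4677.
The surplus seats go to P1, P2.

P1: 6, P2: 2, P3: 3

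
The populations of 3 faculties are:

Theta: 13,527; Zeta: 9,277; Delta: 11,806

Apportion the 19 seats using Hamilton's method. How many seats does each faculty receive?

Theta=7, Zeta=5, Delta=7

The standard divisor is 34610/19 ≈ 1821.579.
Standard quotas: Theta 7.4260, Zeta 5.0928, Delta 6.4812.
Lower quotas: Theta 7, Zeta 5, Delta 6 (sum 18, leaving 1 seat).
Remainders in descending order: Delta 0.4812, Theta 0.4260, Zeta 0.0928.
The surplus seat goes to Delta.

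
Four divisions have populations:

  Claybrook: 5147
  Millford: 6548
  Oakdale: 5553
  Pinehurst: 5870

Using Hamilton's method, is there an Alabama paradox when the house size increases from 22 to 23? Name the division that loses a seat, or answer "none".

none

At 22 seats: Claybrook 5, Millford 6, Oakdale 5, Pinehurst 6.
At 23 seats: Claybrook 5, Millford 6, Oakdale 6, Pinehurst 6.
No division's allocation decreased.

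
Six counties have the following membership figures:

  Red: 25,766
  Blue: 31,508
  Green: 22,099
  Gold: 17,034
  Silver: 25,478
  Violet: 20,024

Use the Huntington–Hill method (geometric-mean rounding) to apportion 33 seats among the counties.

Red=6, Blue=7, Green=5, Gold=4, Silver=6, Violet=5

With divisor 4344: modified quotas Red 5.931, Blue 7.253, Green 5.087, Gold 3.921, Silver 5.865, Violet 4.610.
Geometric-mean thresholds: Red √(5·6)=5.477, Blue √(7·8)=7.483, Green √(5·6)=5.477, Gold √(3·4)=3.464, Silver √(5·6)=5.477, Violet √(4·5)=4.472.
Each quota rounded against its threshold gives Red 6, Blue 7, Green 5, Gold 4, Silver 6, Violet 5 (total 33).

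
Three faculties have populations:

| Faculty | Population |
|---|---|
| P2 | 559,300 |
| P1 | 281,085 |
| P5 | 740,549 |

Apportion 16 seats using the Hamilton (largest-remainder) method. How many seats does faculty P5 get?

Standard divisor: 1580934 ÷ 16 ≈ 98808.375.
Standard quotas: P2 5.6605, P1 2.8447, P5 7.4948.
Lower quotas: P2 5, P1 2, P5 7 (sum 14, leaving 2 seats).
Remainders in descending order: P1 0.8447, P2 0.6605, P5 0.4948.
Largest remainders: P1, P2 receive the extra seats.
P5 receives 7.

7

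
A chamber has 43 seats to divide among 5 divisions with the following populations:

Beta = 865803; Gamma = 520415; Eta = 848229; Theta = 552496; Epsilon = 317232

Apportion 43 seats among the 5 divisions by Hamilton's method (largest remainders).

The standard divisor is 3104175/43 ≈ 72190.116.
Standard quotas: Beta 11.9934, Gamma 7.2090, Eta 11.7499, Theta 7.6533, Epsilon 4.3944.
Lower quotas: Beta 11, Gamma 7, Eta 11, Theta 7, Epsilon 4 (sum 40, leaving 3 seats).
Remainders in descending order: Beta 0.9934, Eta 0.7499, Theta 0.6533, Epsilon 0.3944, Gamma 0.2090.
Largest remainders: Beta, Eta, Theta receive the extra seats.

Beta 12, Gamma 7, Eta 12, Theta 8, Epsilon 4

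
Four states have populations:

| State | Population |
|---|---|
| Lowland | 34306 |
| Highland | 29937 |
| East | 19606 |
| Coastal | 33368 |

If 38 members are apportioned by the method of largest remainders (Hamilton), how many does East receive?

6

The standard divisor is 117217/38 ≈ 3084.658.
Standard quotas: Lowland 11.1215, Highland 9.7051, East 6.3560, Coastal 10.8174.
Lower quotas: Lowland 11, Highland 9, East 6, Coastal 10 (sum 36, leaving 2 seats).
Remainders in descending order: Coastal 0.8174, Highland 0.7051, East 0.3560, Lowland 0.1215.
The surplus seats go to Coastal, Highland.
East receives 6.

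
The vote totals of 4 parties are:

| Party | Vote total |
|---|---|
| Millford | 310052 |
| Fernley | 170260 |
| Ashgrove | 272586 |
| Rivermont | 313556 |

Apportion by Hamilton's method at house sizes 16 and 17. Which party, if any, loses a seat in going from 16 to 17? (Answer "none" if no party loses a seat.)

At 16 seats: Millford 5, Fernley 2, Ashgrove 4, Rivermont 5.
At 17 seats: Millford 5, Fernley 3, Ashgrove 4, Rivermont 5.
No party's allocation decreased.

none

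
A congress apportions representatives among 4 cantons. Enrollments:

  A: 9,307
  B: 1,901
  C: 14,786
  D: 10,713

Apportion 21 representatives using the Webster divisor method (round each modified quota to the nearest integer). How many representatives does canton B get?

Standard divisor 36707/21 ≈ 1747.952; standard quotas: A 5.325, B 1.088, C 8.459, D 6.129.
Rounding to the nearest integer gives 5, 1, 8, 6 = 20 seats, so the divisor must be adjusted.
With modified divisor 1700: modified quotas A 5.475, B 1.118, C 8.698, D 6.302.
Rounding to the nearest integer: A 5, B 1, C 9, D 6 (total 21).
B receives 1.

1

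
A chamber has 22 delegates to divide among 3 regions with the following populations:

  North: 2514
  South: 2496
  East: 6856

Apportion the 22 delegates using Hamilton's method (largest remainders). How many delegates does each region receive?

North 5, South 4, East 13

Total 11866; standard divisor 11866/22 ≈ 539.364.
Standard quotas: North 4.6610, South 4.6277, East 12.7113.
Lower quotas: North 4, South 4, East 12 (sum 20, leaving 2 seats).
Remainders in descending order: East 0.7113, North 0.6610, South 0.6277.
Largest remainders: East, North receive the extra seats.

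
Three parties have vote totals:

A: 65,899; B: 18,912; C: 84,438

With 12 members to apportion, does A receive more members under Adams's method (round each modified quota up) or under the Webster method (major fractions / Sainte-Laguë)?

Webster

Adams: A 4, B 2, C 6.
Webster: A 5, B 1, C 6.
A gets 4 under Adams and 5 under Webster.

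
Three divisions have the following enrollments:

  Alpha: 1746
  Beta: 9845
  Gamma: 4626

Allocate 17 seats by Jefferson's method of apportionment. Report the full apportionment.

Alpha=1; Beta=11; Gamma=5

Standard divisor 16217/17 ≈ 953.941; standard quotas: Alpha 1.830, Beta 10.320, Gamma 4.849.
Rounding down gives 1, 10, 4 = 15 seats, so the divisor must be adjusted.
With modified divisor 884: modified quotas Alpha 1.975, Beta 11.137, Gamma 5.233.
Rounding down: Alpha 1, Beta 11, Gamma 5 (total 17).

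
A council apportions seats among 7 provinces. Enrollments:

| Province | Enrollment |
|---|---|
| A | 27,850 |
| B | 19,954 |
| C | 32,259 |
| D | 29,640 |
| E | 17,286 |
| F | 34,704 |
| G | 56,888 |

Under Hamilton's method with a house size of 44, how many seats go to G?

11

Total 218581; standard divisor 218581/44 ≈ 4967.75.
Standard quotas: A 5.6062, B 4.0167, C 6.4937, D 5.9665, E 3.4796, F 6.9859, G 11.4515.
Lower quotas: A 5, B 4, C 6, D 5, E 3, F 6, G 11 (sum 40, leaving 4 seats).
Remainders in descending order: F 0.9859, D 0.9665, A 0.6062, C 0.4937, E 0.4796, G 0.4515, B 0.0167.
The surplus seats go to F, D, A, C.
G receives 11.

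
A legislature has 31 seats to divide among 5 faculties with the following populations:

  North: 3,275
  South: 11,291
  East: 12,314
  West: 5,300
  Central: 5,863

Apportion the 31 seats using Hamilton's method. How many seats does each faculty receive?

North 3, South 9, East 10, West 4, Central 5

Total 38043; standard divisor 38043/31 ≈ 1227.194.
Standard quotas: North 2.6687, South 9.2007, East 10.0343, West 4.3188, Central 4.7776.
Lower quotas: North 2, South 9, East 10, West 4, Central 4 (sum 29, leaving 2 seats).
Remainders in descending order: Central 0.7776, North 0.6687, West 0.3188, South 0.2007, East 0.0343.
The surplus seats go to Central, North.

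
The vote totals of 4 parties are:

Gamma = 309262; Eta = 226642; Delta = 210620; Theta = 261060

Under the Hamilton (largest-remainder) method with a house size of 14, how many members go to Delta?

3

Total 1007584; standard divisor 1007584/14 ≈ 71970.286.
Standard quotas: Gamma 4.2971, Eta 3.1491, Delta 2.9265, Theta 3.6273.
Lower quotas: Gamma 4, Eta 3, Delta 2, Theta 3 (sum 12, leaving 2 seats).
Remainders in descending order: Delta 0.9265, Theta 0.6273, Gamma 0.2971, Eta 0.1491.
The surplus seats go to Delta, Theta.
Delta receives 3.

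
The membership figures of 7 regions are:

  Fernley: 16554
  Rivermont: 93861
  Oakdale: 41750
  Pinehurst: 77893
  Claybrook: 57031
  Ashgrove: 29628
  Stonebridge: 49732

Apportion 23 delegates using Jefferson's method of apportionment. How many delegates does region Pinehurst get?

Standard divisor 366449/23 ≈ 15932.565; standard quotas: Fernley 1.039, Rivermont 5.891, Oakdale 2.620, Pinehurst 4.889, Claybrook 3.580, Ashgrove 1.860, Stonebridge 3.121.
Rounding down gives 1, 5, 2, 4, 3, 1, 3 = 19 seats, so the divisor must be adjusted.
With modified divisor 14100: modified quotas Fernley 1.174, Rivermont 6.657, Oakdale 2.961, Pinehurst 5.524, Claybrook 4.045, Ashgrove 2.101, Stonebridge 3.527.
Rounding down: Fernley 1, Rivermont 6, Oakdale 2, Pinehurst 5, Claybrook 4, Ashgrove 2, Stonebridge 3 (total 23).
Pinehurst receives 5.

5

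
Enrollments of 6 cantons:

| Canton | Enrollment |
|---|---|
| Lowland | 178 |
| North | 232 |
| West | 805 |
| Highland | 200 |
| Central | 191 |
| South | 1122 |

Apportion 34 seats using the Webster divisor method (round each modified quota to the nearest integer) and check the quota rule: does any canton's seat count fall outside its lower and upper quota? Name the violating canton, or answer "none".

none

Standard quotas: Lowland 2.218, North 2.891, West 10.033, Highland 2.493, Central 2.380, South 13.984.
Webster allocation: Lowland 2, North 3, West 10, Highland 3, Central 2, South 14.
Every allocation lies between the lower and upper quota.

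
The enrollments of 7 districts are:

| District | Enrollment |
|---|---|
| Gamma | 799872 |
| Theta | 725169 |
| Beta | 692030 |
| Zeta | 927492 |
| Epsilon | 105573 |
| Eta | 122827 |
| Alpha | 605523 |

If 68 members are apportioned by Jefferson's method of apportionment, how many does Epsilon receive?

1

Standard divisor 3978486/68 ≈ 58507.147; standard quotas: Gamma 13.671, Theta 12.395, Beta 11.828, Zeta 15.853, Epsilon 1.804, Eta 2.099, Alpha 10.350.
Rounding down gives 13, 12, 11, 15, 1, 2, 10 = 64 seats, so the divisor must be adjusted.
With modified divisor 55400: modified quotas Gamma 14.438, Theta 13.090, Beta 12.492, Zeta 16.742, Epsilon 1.906, Eta 2.217, Alpha 10.930.
Rounding down: Gamma 14, Theta 13, Beta 12, Zeta 16, Epsilon 1, Eta 2, Alpha 10 (total 68).
Epsilon receives 1.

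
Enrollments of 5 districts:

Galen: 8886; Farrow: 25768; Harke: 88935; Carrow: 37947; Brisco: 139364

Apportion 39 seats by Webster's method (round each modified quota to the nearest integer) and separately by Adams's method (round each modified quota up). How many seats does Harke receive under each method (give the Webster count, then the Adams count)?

Webster: Galen 1, Farrow 3, Harke 12, Carrow 5, Brisco 18.
Adams: Galen 2, Farrow 4, Harke 11, Carrow 5, Brisco 17.
Harke gets 12 under Webster and 11 under Adams.

12 and 11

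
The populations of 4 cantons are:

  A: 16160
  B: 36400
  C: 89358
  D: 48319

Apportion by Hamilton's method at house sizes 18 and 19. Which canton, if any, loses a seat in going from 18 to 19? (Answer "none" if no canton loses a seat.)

At 18 seats: A 2, B 3, C 8, D 5.
At 19 seats: A 1, B 4, C 9, D 5.
A drops from 2 to 1.

A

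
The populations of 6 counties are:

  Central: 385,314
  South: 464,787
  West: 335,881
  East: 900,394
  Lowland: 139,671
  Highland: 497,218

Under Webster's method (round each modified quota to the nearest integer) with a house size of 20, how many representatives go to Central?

Standard divisor 2723265/20 ≈ 136163.25; standard quotas: Central 2.830, South 3.413, West 2.467, East 6.613, Lowland 1.026, Highland 3.652.
Rounding to the nearest integer gives Central 3, South 3, West 2, East 7, Lowland 1, Highland 4 — total 20, matching the house size, so no adjustment is needed.
Central receives 3.

3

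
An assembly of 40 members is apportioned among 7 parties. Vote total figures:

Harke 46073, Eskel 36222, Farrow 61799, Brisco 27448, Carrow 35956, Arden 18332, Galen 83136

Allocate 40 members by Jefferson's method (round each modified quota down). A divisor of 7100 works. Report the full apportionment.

With modified divisor 7100: modified quotas Harke 6.489, Eskel 5.102, Farrow 8.704, Brisco 3.866, Carrow 5.064, Arden 2.582, Galen 11.709.
Rounding down: Harke 6, Eskel 5, Farrow 8, Brisco 3, Carrow 5, Arden 2, Galen 11 (total 40).

Harke 6, Eskel 5, Farrow 8, Brisco 3, Carrow 5, Arden 2, Galen 11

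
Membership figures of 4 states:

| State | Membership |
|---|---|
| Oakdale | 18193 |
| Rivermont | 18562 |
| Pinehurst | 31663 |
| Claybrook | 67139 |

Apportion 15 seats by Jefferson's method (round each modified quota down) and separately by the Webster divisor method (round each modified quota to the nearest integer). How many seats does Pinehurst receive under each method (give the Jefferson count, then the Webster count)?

Jefferson: Oakdale 2, Rivermont 2, Pinehurst 3, Claybrook 8.
Webster: Oakdale 2, Rivermont 2, Pinehurst 4, Claybrook 7.
Pinehurst gets 3 under Jefferson and 4 under Webster.

3 and 4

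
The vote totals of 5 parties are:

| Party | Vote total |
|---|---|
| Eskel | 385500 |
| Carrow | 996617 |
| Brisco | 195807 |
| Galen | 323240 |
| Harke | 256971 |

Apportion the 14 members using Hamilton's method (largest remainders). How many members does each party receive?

Eskel=3; Carrow=6; Brisco=1; Galen=2; Harke=2

Total 2158135; standard divisor 2158135/14 ≈ 154152.5.
Standard quotas: Eskel 2.5008, Carrow 6.4651, Brisco 1.2702, Galen 2.0969, Harke 1.6670.
Lower quotas: Eskel 2, Carrow 6, Brisco 1, Galen 2, Harke 1 (sum 12, leaving 2 seats).
Remainders in descending order: Harke 0.6670, Eskel 0.5008, Carrow 0.4651, Brisco 0.2702, Galen 0.0969.
The surplus seats go to Harke, Eskel.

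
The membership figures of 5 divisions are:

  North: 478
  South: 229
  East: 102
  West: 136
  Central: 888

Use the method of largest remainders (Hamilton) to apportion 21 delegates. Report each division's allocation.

North=5, South=3, East=1, West=2, Central=10

Standard divisor: 1833 ÷ 21 ≈ 87.286.
Standard quotas: North 5.476, South 2.624, East 1.169, West 1.558, Central 10.173.
Lower quotas: North 5, South 2, East 1, West 1, Central 10 (sum 19, leaving 2 seats).
Remainders in descending order: South 0.624, West 0.558, North 0.476, Central 0.173, East 0.169.
Largest remainders: South, West receive the extra seats.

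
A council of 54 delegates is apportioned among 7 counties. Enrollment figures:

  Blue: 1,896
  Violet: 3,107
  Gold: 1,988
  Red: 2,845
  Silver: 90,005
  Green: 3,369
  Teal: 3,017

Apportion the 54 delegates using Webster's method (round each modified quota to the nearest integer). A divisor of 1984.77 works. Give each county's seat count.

Blue 1, Violet 2, Gold 1, Red 1, Silver 45, Green 2, Teal 2

With modified divisor 1984.77: modified quotas Blue 0.955, Violet 1.565, Gold 1.002, Red 1.433, Silver 45.348, Green 1.697, Teal 1.520.
Rounding to the nearest integer: Blue 1, Violet 2, Gold 1, Red 1, Silver 45, Green 2, Teal 2 (total 54).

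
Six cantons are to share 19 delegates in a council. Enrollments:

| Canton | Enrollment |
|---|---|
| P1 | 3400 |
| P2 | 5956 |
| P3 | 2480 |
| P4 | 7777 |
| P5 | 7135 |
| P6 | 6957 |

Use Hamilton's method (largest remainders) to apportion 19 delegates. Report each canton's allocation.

P1: 2; P2: 3; P3: 2; P4: 4; P5: 4; P6: 4

The standard divisor is 33705/19 ≈ 1773.947.
Standard quotas: P1 1.9166, P2 3.3575, P3 1.3980, P4 4.3840, P5 4.0221, P6 3.9218.
Lower quotas: P1 1, P2 3, P3 1, P4 4, P5 4, P6 3 (sum 16, leaving 3 seats).
Remainders in descending order: P6 0.9218, P1 0.9166, P3 0.3980, P4 0.3840, P2 0.3575, P5 0.0221.
The surplus seats go to P6, P1, P3.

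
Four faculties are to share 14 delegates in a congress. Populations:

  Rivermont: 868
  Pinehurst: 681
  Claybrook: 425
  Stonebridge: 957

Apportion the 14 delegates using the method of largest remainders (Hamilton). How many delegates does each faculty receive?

Rivermont: 4, Pinehurst: 3, Claybrook: 2, Stonebridge: 5

The standard divisor is 2931/14 ≈ 209.357.
Standard quotas: Rivermont 4.146, Pinehurst 3.253, Claybrook 2.030, Stonebridge 4.571.
Lower quotas: Rivermont 4, Pinehurst 3, Claybrook 2, Stonebridge 4 (sum 13, leaving 1 seat).
Remainders in descending order: Stonebridge 0.571, Pinehurst 0.253, Rivermont 0.146, Claybrook 0.030.
Largest remainder: Stonebridge receives the extra seat.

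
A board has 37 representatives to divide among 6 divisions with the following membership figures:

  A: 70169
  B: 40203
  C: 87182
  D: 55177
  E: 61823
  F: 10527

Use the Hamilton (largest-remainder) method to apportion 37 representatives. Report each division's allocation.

A 8; B 5; C 10; D 6; E 7; F 1

The standard divisor is 325081/37 ≈ 8785.973.
Standard quotas: A 7.9865, B 4.5758, C 9.9229, D 6.2801, E 7.0366, F 1.1982.
Lower quotas: A 7, B 4, C 9, D 6, E 7, F 1 (sum 34, leaving 3 seats).
Remainders in descending order: A 0.9865, C 0.9229, B 0.5758, D 0.2801, F 0.1982, E 0.0366.
Largest remainders: A, C, B receive the extra seats.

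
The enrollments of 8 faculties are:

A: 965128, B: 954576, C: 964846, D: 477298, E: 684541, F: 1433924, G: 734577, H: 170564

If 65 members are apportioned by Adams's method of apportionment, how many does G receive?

Standard divisor 6385454/65 ≈ 98237.754; standard quotas: A 9.824, B 9.717, C 9.822, D 4.859, E 6.968, F 14.596, G 7.478, H 1.736.
Rounding up gives 10, 10, 10, 5, 7, 15, 8, 2 = 67 seats, so the divisor must be adjusted.
With modified divisor 105500: modified quotas A 9.148, B 9.048, C 9.145, D 4.524, E 6.489, F 13.592, G 6.963, H 1.617.
Rounding up: A 10, B 10, C 10, D 5, E 7, F 14, G 7, H 2 (total 65).
G receives 7.

7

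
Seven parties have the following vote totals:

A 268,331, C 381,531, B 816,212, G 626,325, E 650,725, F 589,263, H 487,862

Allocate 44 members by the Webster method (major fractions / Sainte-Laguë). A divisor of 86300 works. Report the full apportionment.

With modified divisor 86300: modified quotas A 3.109, C 4.421, B 9.458, G 7.258, E 7.540, F 6.828, H 5.653.
Rounding to the nearest integer: A 3, C 4, B 9, G 7, E 8, F 7, H 6 (total 44).

A: 3, C: 4, B: 9, G: 7, E: 8, F: 7, H: 6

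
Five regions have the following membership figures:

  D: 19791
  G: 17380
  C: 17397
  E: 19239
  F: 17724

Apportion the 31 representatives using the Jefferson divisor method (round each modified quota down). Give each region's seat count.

D=7; G=6; C=6; E=6; F=6

Standard divisor 91531/31 ≈ 2952.613; standard quotas: D 6.703, G 5.886, C 5.892, E 6.516, F 6.003.
Rounding down gives 6, 5, 5, 6, 6 = 28 seats, so the divisor must be adjusted.
With modified divisor 2800: modified quotas D 7.068, G 6.207, C 6.213, E 6.871, F 6.330.
Rounding down: D 7, G 6, C 6, E 6, F 6 (total 31).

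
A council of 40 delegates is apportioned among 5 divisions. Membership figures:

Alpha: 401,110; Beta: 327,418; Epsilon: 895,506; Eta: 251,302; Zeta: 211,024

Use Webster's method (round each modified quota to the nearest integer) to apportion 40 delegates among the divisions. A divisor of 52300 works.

Alpha 8; Beta 6; Epsilon 17; Eta 5; Zeta 4

With modified divisor 52300: modified quotas Alpha 7.669, Beta 6.260, Epsilon 17.122, Eta 4.805, Zeta 4.035.
Rounding to the nearest integer: Alpha 8, Beta 6, Epsilon 17, Eta 5, Zeta 4 (total 40).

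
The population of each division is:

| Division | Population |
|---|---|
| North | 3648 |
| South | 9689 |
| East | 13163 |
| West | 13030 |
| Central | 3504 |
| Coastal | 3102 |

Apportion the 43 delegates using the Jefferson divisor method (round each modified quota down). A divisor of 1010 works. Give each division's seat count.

North 3, South 9, East 13, West 12, Central 3, Coastal 3

With modified divisor 1010: modified quotas North 3.612, South 9.593, East 13.033, West 12.901, Central 3.469, Coastal 3.071.
Rounding down: North 3, South 9, East 13, West 12, Central 3, Coastal 3 (total 43).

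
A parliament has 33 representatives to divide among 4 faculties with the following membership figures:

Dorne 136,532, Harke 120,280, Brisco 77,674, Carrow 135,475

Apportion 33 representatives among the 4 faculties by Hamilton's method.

Dorne=10, Harke=8, Brisco=5, Carrow=10

Standard divisor: 469961 ÷ 33 ≈ 14241.242.
Standard quotas: Dorne 9.5871, Harke 8.4459, Brisco 5.4542, Carrow 9.5129.
Lower quotas: Dorne 9, Harke 8, Brisco 5, Carrow 9 (sum 31, leaving 2 seats).
Remainders in descending order: Dorne 0.5871, Carrow 0.5129, Brisco 0.4542, Harke 0.4459.
Largest remainders: Dorne, Carrow receive the extra seats.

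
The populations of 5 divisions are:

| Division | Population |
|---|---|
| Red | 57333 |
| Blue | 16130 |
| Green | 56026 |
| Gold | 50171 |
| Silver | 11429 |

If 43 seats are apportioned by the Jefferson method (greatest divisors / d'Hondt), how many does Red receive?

Standard divisor 191089/43 ≈ 4443.93; standard quotas: Red 12.901, Blue 3.630, Green 12.607, Gold 11.290, Silver 2.572.
Rounding down gives 12, 3, 12, 11, 2 = 40 seats, so the divisor must be adjusted.
With modified divisor 4140: modified quotas Red 13.849, Blue 3.896, Green 13.533, Gold 12.119, Silver 2.761.
Rounding down: Red 13, Blue 3, Green 13, Gold 12, Silver 2 (total 43).
Red receives 13.

13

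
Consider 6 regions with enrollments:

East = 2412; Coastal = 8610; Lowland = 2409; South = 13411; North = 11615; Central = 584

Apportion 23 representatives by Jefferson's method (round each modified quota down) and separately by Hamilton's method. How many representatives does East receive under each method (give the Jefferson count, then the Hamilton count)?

1 and 2

Jefferson: East 1, Coastal 5, Lowland 1, South 9, North 7, Central 0.
Hamilton: East 2, Coastal 5, Lowland 1, South 8, North 7, Central 0.
East gets 1 under Jefferson and 2 under Hamilton.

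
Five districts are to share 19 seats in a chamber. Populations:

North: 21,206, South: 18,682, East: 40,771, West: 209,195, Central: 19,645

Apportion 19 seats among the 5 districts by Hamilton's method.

The standard divisor is 309499/19 ≈ 16289.421.
Standard quotas: North 1.3018, South 1.1469, East 2.5029, West 12.8424, Central 1.2060.
Lower quotas: North 1, South 1, East 2, West 12, Central 1 (sum 17, leaving 2 seats).
Remainders in descending order: West 0.8424, East 0.5029, North 0.3018, Central 0.2060, South 0.1469.
The surplus seats go to West, East.

North 1, South 1, East 3, West 13, Central 1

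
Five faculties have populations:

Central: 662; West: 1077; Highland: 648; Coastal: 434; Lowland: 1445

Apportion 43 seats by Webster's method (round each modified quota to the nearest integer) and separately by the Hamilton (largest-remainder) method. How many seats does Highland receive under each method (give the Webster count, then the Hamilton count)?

Webster: Central 7, West 11, Highland 7, Coastal 4, Lowland 14.
Hamilton: Central 7, West 11, Highland 6, Coastal 4, Lowland 15.
Highland gets 7 under Webster and 6 under Hamilton.

7 and 6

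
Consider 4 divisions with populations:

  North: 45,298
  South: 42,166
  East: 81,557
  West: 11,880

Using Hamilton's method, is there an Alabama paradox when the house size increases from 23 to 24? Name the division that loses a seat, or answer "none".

At 23 seats: North 6, South 5, East 10, West 2.
At 24 seats: North 6, South 6, East 11, West 1.
West drops from 2 to 1.

West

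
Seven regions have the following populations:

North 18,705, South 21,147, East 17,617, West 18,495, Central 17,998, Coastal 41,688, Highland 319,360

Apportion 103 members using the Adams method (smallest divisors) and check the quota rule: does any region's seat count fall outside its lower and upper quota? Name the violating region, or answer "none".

Standard quotas: North 4.234, South 4.787, East 3.988, West 4.187, Central 4.074, Coastal 9.437, Highland 72.293.
Adams allocation: North 5, South 5, East 4, West 5, Central 4, Coastal 10, Highland 70.
Highland has quota 72.293 (lower 72, upper 73) but receives 70 — outside the quota interval.

Highland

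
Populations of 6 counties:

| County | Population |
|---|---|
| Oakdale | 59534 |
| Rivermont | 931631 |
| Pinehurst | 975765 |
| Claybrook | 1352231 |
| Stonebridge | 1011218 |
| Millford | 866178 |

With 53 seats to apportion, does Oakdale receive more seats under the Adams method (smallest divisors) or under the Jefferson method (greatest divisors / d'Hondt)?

Adams: Oakdale 1, Rivermont 9, Pinehurst 10, Claybrook 14, Stonebridge 10, Millford 9.
Jefferson: Oakdale 0, Rivermont 10, Pinehurst 10, Claybrook 14, Stonebridge 10, Millford 9.
Oakdale gets 1 under Adams and 0 under Jefferson.

Adams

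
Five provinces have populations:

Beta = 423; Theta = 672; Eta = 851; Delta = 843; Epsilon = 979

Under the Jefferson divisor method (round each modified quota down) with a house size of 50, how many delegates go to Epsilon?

13

Standard divisor 3768/50 ≈ 75.36; standard quotas: Beta 5.613, Theta 8.917, Eta 11.292, Delta 11.186, Epsilon 12.991.
Rounding down gives 5, 8, 11, 11, 12 = 47 seats, so the divisor must be adjusted.
With modified divisor 70.79: modified quotas Beta 5.975, Theta 9.493, Eta 12.021, Delta 11.908, Epsilon 13.830.
Rounding down: Beta 5, Theta 9, Eta 12, Delta 11, Epsilon 13 (total 50).
Epsilon receives 13.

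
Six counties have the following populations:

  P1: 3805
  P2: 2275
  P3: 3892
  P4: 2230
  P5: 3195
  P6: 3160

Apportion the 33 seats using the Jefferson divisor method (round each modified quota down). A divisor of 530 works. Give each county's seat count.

With modified divisor 530: modified quotas P1 7.179, P2 4.292, P3 7.343, P4 4.208, P5 6.028, P6 5.962.
Rounding down: P1 7, P2 4, P3 7, P4 4, P5 6, P6 5 (total 33).

P1 7; P2 4; P3 7; P4 4; P5 6; P6 5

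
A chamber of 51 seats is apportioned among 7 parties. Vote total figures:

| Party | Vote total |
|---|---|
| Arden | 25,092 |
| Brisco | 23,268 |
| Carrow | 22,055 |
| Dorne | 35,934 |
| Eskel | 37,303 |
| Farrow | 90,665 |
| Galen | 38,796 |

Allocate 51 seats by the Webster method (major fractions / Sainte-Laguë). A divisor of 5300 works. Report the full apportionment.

With modified divisor 5300: modified quotas Arden 4.734, Brisco 4.390, Carrow 4.161, Dorne 6.780, Eskel 7.038, Farrow 17.107, Galen 7.320.
Rounding to the nearest integer: Arden 5, Brisco 4, Carrow 4, Dorne 7, Eskel 7, Farrow 17, Galen 7 (total 51).

Arden 5, Brisco 4, Carrow 4, Dorne 7, Eskel 7, Farrow 17, Galen 7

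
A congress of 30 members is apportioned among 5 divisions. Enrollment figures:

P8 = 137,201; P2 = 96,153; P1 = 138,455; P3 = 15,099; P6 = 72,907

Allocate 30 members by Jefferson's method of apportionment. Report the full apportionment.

P8 9, P2 6, P1 9, P3 1, P6 5

Standard divisor 459815/30 ≈ 15327.167; standard quotas: P8 8.951, P2 6.273, P1 9.033, P3 0.985, P6 4.757.
Rounding down gives 8, 6, 9, 0, 4 = 27 seats, so the divisor must be adjusted.
With modified divisor 14200: modified quotas P8 9.662, P2 6.771, P1 9.750, P3 1.063, P6 5.134.
Rounding down: P8 9, P2 6, P1 9, P3 1, P6 5 (total 30).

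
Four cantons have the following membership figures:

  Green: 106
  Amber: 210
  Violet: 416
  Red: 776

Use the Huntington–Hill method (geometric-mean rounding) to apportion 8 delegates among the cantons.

With divisor 199: modified quotas Green 0.533, Amber 1.055, Violet 2.090, Red 3.899.
Geometric-mean thresholds: Green (min 1), Amber √(1·2)=1.414, Violet √(2·3)=2.449, Red √(3·4)=3.464.
Each quota rounded against its threshold gives Green 1, Amber 1, Violet 2, Red 4 (total 8).

Green: 1, Amber: 1, Violet: 2, Red: 4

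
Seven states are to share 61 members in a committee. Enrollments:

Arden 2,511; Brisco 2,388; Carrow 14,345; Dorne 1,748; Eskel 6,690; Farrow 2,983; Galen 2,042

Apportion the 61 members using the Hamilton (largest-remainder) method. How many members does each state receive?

Arden=5, Brisco=4, Carrow=27, Dorne=3, Eskel=12, Farrow=6, Galen=4

Total 32707; standard divisor 32707/61 ≈ 536.18.
Standard quotas: Arden 4.6831, Brisco 4.4537, Carrow 26.7541, Dorne 3.2601, Eskel 12.4771, Farrow 5.5634, Galen 3.8084.
Lower quotas: Arden 4, Brisco 4, Carrow 26, Dorne 3, Eskel 12, Farrow 5, Galen 3 (sum 57, leaving 4 seats).
Remainders in descending order: Galen 0.8084, Carrow 0.7541, Arden 0.6831, Farrow 0.5634, Eskel 0.4771, Brisco 0.4537, Dorne 0.2601.
The surplus seats go to Galen, Carrow, Arden, Farrow.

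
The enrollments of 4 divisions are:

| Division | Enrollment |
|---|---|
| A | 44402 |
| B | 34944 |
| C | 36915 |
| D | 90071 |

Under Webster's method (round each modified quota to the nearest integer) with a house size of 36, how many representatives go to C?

6

Standard divisor 206332/36 ≈ 5731.444; standard quotas: A 7.747, B 6.097, C 6.441, D 15.715.
Rounding to the nearest integer gives A 8, B 6, C 6, D 16 — total 36, matching the house size, so no adjustment is needed.
C receives 6.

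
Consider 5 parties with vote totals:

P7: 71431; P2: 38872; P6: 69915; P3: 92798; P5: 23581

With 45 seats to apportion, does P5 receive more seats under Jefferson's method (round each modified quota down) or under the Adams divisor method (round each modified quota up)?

Jefferson: P7 11, P2 6, P6 11, P3 14, P5 3.
Adams: P7 11, P2 6, P6 10, P3 14, P5 4.
P5 gets 3 under Jefferson and 4 under Adams.

Adams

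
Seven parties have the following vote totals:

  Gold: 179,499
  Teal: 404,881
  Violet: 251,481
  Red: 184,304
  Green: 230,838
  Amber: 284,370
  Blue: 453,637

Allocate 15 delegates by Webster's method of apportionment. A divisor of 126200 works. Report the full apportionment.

With modified divisor 126200: modified quotas Gold 1.422, Teal 3.208, Violet 1.993, Red 1.460, Green 1.829, Amber 2.253, Blue 3.595.
Rounding to the nearest integer: Gold 1, Teal 3, Violet 2, Red 1, Green 2, Amber 2, Blue 4 (total 15).

Gold 1, Teal 3, Violet 2, Red 1, Green 2, Amber 2, Blue 4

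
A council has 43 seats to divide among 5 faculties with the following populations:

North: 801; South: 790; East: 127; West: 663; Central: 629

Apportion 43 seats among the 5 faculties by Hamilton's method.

North=11, South=11, East=2, West=10, Central=9

Standard divisor: 3010 ÷ 43 = 70.
Standard quotas: North 11.443, South 11.286, East 1.814, West 9.471, Central 8.986.
Lower quotas: North 11, South 11, East 1, West 9, Central 8 (sum 40, leaving 3 seats).
Remainders in descending order: Central 0.986, East 0.814, West 0.471, North 0.443, South 0.286.
The surplus seats go to Central, East, West.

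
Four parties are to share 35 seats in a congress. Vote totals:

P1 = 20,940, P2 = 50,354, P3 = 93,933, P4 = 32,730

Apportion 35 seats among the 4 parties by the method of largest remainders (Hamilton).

Standard divisor: 197957 ÷ 35 ≈ 5655.914.
Standard quotas: P1 3.7023, P2 8.9029, P3 16.6079, P4 5.7869.
Lower quotas: P1 3, P2 8, P3 16, P4 5 (sum 32, leaving 3 seats).
Remainders in descending order: P2 0.9029, P4 0.7869, P1 0.7023, P3 0.6079.
The surplus seats go to P2, P4, P1.

P1=4, P2=9, P3=16, P4=6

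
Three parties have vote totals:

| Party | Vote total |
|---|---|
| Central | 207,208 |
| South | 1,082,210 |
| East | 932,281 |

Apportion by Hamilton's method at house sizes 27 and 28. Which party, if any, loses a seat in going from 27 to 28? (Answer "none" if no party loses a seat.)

At 27 seats: Central 3, South 13, East 11.
At 28 seats: Central 2, South 14, East 12.
Central drops from 3 to 2.

Central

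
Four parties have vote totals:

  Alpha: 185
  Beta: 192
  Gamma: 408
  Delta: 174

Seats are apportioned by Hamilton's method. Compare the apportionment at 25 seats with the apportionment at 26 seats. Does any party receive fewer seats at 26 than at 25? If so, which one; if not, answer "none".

none

At 25 seats: Alpha 5, Beta 5, Gamma 11, Delta 4.
At 26 seats: Alpha 5, Beta 5, Gamma 11, Delta 5.
No party's allocation decreased.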